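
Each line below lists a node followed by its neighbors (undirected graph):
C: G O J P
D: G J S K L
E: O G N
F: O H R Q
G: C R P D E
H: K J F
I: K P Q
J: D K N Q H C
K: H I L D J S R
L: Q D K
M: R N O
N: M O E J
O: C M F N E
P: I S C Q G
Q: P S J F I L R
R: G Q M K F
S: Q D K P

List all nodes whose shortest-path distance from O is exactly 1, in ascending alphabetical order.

C, E, F, M, N

Level 0: O
Level 1: C, E, F, M, N
Level 2: G, H, J, P, Q, R
Level 3: D, I, K, L, S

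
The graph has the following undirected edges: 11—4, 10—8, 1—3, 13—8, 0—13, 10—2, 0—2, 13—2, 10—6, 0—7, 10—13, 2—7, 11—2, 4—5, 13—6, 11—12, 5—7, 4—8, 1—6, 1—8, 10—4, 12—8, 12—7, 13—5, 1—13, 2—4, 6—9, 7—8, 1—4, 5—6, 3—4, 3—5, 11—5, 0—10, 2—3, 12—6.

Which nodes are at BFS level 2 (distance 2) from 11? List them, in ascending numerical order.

0, 1, 3, 6, 7, 8, 10, 13

Level 0: 11
Level 1: 2, 4, 5, 12
Level 2: 0, 1, 3, 6, 7, 8, 10, 13
Level 3: 9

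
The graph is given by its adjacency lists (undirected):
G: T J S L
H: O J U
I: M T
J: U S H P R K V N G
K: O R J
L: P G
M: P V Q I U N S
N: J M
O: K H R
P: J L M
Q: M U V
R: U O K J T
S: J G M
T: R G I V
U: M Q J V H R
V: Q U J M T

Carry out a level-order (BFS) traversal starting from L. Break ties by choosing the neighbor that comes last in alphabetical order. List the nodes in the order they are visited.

Visit L; enqueue P, G → queue [P, G]
Visit P; enqueue M, J → queue [G, M, J]
Visit G; enqueue T, S → queue [M, J, T, S]
Visit M; enqueue V, U, Q, N, I → queue [J, T, S, V, U, Q, N, I]
Visit J; enqueue R, K, H → queue [T, S, V, U, Q, N, I, R, K, H]
Visit T → queue [S, V, U, Q, N, I, R, K, H]
Visit S → queue [V, U, Q, N, I, R, K, H]
Visit V → queue [U, Q, N, I, R, K, H]
Visit U → queue [Q, N, I, R, K, H]
Visit Q → queue [N, I, R, K, H]
Visit N → queue [I, R, K, H]
Visit I → queue [R, K, H]
Visit R; enqueue O → queue [K, H, O]
Visit K → queue [H, O]
Visit H → queue [O]
Visit O → queue []

L, P, G, M, J, T, S, V, U, Q, N, I, R, K, H, O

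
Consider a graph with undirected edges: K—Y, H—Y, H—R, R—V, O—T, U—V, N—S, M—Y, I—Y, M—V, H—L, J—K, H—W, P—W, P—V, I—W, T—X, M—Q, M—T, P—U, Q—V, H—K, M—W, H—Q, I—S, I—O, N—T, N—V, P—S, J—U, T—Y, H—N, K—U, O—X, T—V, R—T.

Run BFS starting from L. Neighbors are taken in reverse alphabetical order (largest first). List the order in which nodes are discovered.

Visit L; enqueue H → queue [H]
Visit H; enqueue Y, W, R, Q, N, K → queue [Y, W, R, Q, N, K]
Visit Y; enqueue T, M, I → queue [W, R, Q, N, K, T, M, I]
Visit W; enqueue P → queue [R, Q, N, K, T, M, I, P]
Visit R; enqueue V → queue [Q, N, K, T, M, I, P, V]
Visit Q → queue [N, K, T, M, I, P, V]
Visit N; enqueue S → queue [K, T, M, I, P, V, S]
Visit K; enqueue U, J → queue [T, M, I, P, V, S, U, J]
Visit T; enqueue X, O → queue [M, I, P, V, S, U, J, X, O]
Visit M → queue [I, P, V, S, U, J, X, O]
Visit I → queue [P, V, S, U, J, X, O]
Visit P → queue [V, S, U, J, X, O]
Visit V → queue [S, U, J, X, O]
Visit S → queue [U, J, X, O]
Visit U → queue [J, X, O]
Visit J → queue [X, O]
Visit X → queue [O]
Visit O → queue []

L, H, Y, W, R, Q, N, K, T, M, I, P, V, S, U, J, X, O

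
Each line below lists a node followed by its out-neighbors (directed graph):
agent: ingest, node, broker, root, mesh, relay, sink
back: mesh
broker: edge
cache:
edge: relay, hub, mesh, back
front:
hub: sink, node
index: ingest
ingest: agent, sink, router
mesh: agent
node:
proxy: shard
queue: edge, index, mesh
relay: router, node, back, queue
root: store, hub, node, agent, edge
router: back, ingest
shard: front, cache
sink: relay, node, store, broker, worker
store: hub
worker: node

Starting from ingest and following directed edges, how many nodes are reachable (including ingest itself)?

BFS from ingest visits: ingest, agent, sink, router, node, broker, root, mesh, relay, store, worker, back, edge, hub, queue, index
Reachable nodes: 16 of 20 total.

16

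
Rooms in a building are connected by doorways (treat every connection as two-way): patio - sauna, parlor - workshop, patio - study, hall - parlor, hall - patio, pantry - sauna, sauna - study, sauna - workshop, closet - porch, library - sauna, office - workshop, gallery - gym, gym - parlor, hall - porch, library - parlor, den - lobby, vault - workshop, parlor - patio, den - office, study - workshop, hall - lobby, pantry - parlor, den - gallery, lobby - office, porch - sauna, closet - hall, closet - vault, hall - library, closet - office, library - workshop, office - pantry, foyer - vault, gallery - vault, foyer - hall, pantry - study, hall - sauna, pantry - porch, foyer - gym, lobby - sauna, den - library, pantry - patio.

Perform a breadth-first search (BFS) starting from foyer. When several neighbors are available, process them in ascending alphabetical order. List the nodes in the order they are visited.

Visit foyer; enqueue gym, hall, vault → queue [gym, hall, vault]
Visit gym; enqueue gallery, parlor → queue [hall, vault, gallery, parlor]
Visit hall; enqueue closet, library, lobby, patio, porch, sauna → queue [vault, gallery, parlor, closet, library, lobby, patio, porch, sauna]
Visit vault; enqueue workshop → queue [gallery, parlor, closet, library, lobby, patio, porch, sauna, workshop]
Visit gallery; enqueue den → queue [parlor, closet, library, lobby, patio, porch, sauna, workshop, den]
Visit parlor; enqueue pantry → queue [closet, library, lobby, patio, porch, sauna, workshop, den, pantry]
Visit closet; enqueue office → queue [library, lobby, patio, porch, sauna, workshop, den, pantry, office]
Visit library → queue [lobby, patio, porch, sauna, workshop, den, pantry, office]
Visit lobby → queue [patio, porch, sauna, workshop, den, pantry, office]
Visit patio; enqueue study → queue [porch, sauna, workshop, den, pantry, office, study]
Visit porch → queue [sauna, workshop, den, pantry, office, study]
Visit sauna → queue [workshop, den, pantry, office, study]
Visit workshop → queue [den, pantry, office, study]
Visit den → queue [pantry, office, study]
Visit pantry → queue [office, study]
Visit office → queue [study]
Visit study → queue []

foyer -> gym -> hall -> vault -> gallery -> parlor -> closet -> library -> lobby -> patio -> porch -> sauna -> workshop -> den -> pantry -> office -> study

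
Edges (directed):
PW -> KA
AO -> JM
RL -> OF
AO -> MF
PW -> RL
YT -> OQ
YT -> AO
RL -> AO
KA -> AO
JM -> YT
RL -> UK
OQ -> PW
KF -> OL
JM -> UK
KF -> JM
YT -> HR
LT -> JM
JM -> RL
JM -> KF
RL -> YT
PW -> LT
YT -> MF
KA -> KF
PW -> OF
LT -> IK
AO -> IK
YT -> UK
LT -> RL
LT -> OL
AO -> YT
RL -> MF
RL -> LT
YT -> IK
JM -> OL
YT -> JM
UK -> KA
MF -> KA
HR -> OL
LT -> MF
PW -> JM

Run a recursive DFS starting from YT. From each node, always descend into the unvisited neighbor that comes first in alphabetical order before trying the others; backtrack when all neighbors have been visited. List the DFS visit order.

Visit YT
YT → AO
AO → IK
AO → JM
JM → KF
KF → OL
JM → RL
RL → LT
LT → MF
MF → KA
RL → OF
RL → UK
YT → HR
YT → OQ
OQ → PW

YT → AO → IK → JM → KF → OL → RL → LT → MF → KA → OF → UK → HR → OQ → PW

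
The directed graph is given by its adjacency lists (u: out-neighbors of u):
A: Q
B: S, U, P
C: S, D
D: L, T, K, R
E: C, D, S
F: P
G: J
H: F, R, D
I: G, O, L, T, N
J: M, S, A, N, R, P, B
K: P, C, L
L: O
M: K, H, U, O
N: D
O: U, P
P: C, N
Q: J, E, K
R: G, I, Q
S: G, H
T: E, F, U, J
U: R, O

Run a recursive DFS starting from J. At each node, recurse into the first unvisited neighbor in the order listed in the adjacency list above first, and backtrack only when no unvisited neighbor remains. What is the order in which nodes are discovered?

Visit J
J → M
M → K
K → P
P → C
C → S
S → G
S → H
H → F
H → R
R → I
I → O
O → U
I → L
I → T
T → E
E → D
I → N
R → Q
J → A
J → B

J, M, K, P, C, S, G, H, F, R, I, O, U, L, T, E, D, N, Q, A, B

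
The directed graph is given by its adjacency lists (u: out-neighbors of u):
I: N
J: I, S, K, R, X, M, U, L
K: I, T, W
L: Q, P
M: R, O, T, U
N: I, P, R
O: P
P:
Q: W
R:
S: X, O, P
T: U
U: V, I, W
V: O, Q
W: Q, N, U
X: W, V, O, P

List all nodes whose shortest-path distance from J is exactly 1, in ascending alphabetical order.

Level 0: J
Level 1: I, K, L, M, R, S, U, X
Level 2: N, O, P, Q, T, V, W

I, K, L, M, R, S, U, X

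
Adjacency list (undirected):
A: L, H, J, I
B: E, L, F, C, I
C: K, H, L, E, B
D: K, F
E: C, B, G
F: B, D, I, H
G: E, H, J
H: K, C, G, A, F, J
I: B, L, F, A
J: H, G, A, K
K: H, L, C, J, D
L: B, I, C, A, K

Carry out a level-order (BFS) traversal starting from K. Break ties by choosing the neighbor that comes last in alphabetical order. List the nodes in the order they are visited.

Visit K; enqueue L, J, H, D, C → queue [L, J, H, D, C]
Visit L; enqueue I, B, A → queue [J, H, D, C, I, B, A]
Visit J; enqueue G → queue [H, D, C, I, B, A, G]
Visit H; enqueue F → queue [D, C, I, B, A, G, F]
Visit D → queue [C, I, B, A, G, F]
Visit C; enqueue E → queue [I, B, A, G, F, E]
Visit I → queue [B, A, G, F, E]
Visit B → queue [A, G, F, E]
Visit A → queue [G, F, E]
Visit G → queue [F, E]
Visit F → queue [E]
Visit E → queue []

K → L → J → H → D → C → I → B → A → G → F → E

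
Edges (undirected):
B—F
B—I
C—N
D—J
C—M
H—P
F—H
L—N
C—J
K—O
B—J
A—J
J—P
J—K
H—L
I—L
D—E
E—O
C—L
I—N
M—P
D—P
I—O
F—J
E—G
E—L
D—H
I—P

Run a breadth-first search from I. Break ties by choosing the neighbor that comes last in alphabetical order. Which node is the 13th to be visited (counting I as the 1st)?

C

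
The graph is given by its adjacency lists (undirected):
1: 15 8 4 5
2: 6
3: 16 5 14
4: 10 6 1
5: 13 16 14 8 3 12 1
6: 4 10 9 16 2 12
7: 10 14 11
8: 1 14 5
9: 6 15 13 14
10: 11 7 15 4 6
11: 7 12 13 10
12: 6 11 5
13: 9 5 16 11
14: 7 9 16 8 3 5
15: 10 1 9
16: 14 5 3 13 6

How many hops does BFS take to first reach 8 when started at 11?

Level 0: 11
Level 1: 7, 10, 12, 13
Level 2: 4, 5, 6, 9, 14, 15, 16
Level 3: 1, 2, 3, 8
8 first appears at level 3.

3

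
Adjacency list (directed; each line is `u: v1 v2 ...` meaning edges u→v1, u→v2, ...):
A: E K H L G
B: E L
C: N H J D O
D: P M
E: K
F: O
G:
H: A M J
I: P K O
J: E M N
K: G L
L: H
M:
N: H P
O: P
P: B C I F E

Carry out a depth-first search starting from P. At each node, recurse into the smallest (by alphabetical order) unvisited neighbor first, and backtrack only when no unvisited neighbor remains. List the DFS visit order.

P B E K G L H A J M N C D O F I

Visit P
P → B
B → E
E → K
K → G
K → L
L → H
H → A
H → J
J → M
J → N
P → C
C → D
C → O
P → F
P → I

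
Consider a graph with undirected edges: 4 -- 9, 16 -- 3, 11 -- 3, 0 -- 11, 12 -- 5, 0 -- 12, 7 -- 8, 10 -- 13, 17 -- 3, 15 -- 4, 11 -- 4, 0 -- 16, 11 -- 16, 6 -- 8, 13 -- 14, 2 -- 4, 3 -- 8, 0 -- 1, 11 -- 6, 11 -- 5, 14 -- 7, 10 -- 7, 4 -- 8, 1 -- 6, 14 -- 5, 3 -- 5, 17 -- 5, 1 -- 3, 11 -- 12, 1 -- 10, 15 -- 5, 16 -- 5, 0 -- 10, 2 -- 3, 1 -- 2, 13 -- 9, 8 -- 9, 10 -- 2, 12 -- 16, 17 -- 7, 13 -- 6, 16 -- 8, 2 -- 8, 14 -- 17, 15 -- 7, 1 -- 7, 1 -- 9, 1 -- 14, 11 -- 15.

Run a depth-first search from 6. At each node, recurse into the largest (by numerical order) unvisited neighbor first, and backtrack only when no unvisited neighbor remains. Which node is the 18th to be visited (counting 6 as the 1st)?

0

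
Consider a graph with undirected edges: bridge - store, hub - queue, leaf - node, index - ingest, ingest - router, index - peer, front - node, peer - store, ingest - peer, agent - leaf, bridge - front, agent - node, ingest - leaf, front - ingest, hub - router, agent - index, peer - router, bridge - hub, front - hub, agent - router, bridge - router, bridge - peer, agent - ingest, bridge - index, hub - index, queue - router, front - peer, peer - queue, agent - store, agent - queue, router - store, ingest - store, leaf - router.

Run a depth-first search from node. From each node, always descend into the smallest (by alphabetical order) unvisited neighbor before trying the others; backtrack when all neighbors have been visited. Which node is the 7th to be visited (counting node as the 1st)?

Visit node
node → agent
agent → index
index → bridge
bridge → front
front → hub
hub → queue
queue → peer
peer → ingest
ingest → leaf
leaf → router
router → store

Visit order: node, agent, index, bridge, front, hub, queue, peer, ingest, leaf, router, store

queue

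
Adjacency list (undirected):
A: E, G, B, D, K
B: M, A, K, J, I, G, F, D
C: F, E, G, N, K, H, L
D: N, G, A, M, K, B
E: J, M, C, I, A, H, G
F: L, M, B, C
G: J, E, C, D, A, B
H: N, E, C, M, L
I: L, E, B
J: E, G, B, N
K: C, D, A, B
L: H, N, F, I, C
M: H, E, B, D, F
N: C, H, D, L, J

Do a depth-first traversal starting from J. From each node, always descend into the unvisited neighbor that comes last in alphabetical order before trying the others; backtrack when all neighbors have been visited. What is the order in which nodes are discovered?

J -> N -> L -> I -> E -> M -> H -> C -> K -> D -> G -> B -> F -> A

Visit J
J → N
N → L
L → I
I → E
E → M
M → H
H → C
C → K
K → D
D → G
G → B
B → F
B → A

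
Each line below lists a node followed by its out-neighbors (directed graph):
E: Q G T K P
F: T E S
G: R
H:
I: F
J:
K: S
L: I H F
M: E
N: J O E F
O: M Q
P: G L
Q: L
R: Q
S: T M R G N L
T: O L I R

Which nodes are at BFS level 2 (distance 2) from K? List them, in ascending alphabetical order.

G, L, M, N, R, T

Level 0: K
Level 1: S
Level 2: G, L, M, N, R, T
Level 3: E, F, H, I, J, O, Q
Level 4: P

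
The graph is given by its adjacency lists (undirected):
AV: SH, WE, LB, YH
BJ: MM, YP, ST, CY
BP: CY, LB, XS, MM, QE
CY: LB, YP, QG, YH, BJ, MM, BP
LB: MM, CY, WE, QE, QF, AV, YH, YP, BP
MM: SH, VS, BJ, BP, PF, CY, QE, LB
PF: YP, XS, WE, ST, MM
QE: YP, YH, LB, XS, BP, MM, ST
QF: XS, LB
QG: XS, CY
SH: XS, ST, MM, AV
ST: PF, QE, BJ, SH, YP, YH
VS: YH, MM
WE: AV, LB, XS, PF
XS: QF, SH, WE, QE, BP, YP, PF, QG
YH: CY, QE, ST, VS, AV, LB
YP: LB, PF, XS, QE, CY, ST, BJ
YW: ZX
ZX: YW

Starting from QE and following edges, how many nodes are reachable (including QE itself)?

17

BFS from QE visits: QE, YP, YH, LB, XS, BP, MM, ST, PF, CY, BJ, VS, AV, WE, QF, SH, QG
Reachable nodes: 17 of 19 total.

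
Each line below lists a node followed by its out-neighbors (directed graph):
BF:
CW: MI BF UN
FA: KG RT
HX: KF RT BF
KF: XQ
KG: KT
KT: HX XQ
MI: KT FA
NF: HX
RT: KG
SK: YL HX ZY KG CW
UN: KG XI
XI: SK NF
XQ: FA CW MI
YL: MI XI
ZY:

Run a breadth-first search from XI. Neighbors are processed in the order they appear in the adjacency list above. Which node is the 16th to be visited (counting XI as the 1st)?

XQ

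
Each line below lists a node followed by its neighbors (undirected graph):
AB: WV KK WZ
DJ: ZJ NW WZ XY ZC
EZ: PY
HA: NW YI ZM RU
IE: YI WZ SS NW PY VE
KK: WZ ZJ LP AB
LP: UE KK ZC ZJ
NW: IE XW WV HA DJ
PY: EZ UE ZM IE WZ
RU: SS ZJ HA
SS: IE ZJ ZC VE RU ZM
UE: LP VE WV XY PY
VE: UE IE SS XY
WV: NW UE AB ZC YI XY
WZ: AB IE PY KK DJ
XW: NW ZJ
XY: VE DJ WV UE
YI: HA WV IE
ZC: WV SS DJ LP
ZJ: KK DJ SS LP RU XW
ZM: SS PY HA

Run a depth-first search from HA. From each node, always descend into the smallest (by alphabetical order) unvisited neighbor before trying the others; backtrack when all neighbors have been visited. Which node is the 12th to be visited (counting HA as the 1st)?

Visit HA
HA → NW
NW → DJ
DJ → WZ
WZ → AB
AB → KK
KK → LP
LP → UE
UE → PY
PY → EZ
PY → IE
IE → SS
SS → RU
RU → ZJ
ZJ → XW
SS → VE
VE → XY
XY → WV
WV → YI
WV → ZC
SS → ZM

Visit order: HA, NW, DJ, WZ, AB, KK, LP, UE, PY, EZ, IE, SS, RU, ZJ, XW, VE, XY, WV, YI, ZC, ZM

SS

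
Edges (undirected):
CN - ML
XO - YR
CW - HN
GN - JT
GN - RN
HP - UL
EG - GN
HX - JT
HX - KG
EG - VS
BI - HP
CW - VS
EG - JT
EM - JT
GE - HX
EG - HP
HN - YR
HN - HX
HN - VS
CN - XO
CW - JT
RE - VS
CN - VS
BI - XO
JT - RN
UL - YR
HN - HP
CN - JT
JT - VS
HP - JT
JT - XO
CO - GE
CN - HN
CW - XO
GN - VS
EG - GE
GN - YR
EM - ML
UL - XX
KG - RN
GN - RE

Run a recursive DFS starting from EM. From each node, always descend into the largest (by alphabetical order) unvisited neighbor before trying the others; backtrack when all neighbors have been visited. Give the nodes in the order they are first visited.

EM ML CN XO YR UL XX HP JT VS RE GN RN KG HX HN CW GE EG CO BI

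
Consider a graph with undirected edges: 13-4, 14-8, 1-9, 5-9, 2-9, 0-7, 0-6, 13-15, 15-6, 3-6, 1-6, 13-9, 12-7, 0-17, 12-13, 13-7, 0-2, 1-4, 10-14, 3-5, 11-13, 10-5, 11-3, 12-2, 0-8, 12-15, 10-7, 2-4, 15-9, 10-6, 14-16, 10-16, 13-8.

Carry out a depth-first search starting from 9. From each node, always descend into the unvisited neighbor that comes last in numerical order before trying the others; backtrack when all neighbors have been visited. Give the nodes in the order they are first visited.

9, 15, 13, 12, 7, 10, 16, 14, 8, 0, 17, 6, 3, 11, 5, 1, 4, 2

Visit 9
9 → 15
15 → 13
13 → 12
12 → 7
7 → 10
10 → 16
16 → 14
14 → 8
8 → 0
0 → 17
0 → 6
6 → 3
3 → 11
3 → 5
6 → 1
1 → 4
4 → 2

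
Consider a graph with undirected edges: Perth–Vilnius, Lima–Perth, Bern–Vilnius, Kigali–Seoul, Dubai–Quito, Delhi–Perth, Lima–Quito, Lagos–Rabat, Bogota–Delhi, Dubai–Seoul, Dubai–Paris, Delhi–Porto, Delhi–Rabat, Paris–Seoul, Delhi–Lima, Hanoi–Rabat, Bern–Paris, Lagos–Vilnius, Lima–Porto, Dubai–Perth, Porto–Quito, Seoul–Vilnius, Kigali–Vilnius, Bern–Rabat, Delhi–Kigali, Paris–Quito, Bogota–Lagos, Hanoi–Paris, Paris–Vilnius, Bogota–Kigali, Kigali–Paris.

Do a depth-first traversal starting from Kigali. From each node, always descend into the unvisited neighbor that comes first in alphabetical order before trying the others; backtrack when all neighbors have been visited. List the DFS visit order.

Kigali -> Bogota -> Delhi -> Lima -> Perth -> Dubai -> Paris -> Bern -> Rabat -> Hanoi -> Lagos -> Vilnius -> Seoul -> Quito -> Porto

Visit Kigali
Kigali → Bogota
Bogota → Delhi
Delhi → Lima
Lima → Perth
Perth → Dubai
Dubai → Paris
Paris → Bern
Bern → Rabat
Rabat → Hanoi
Rabat → Lagos
Lagos → Vilnius
Vilnius → Seoul
Paris → Quito
Quito → Porto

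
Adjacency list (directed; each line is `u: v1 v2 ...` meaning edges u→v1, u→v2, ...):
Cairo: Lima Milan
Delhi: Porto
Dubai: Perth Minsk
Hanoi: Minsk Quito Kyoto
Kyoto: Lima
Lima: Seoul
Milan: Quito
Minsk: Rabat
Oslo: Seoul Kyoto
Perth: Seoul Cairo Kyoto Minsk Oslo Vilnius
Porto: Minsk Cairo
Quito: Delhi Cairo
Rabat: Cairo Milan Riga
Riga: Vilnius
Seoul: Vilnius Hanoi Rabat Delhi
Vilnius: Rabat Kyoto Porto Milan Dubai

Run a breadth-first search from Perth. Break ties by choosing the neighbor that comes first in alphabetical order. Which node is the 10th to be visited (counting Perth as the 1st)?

Rabat

Visit Perth; enqueue Cairo, Kyoto, Minsk, Oslo, Seoul, Vilnius → queue [Cairo, Kyoto, Minsk, Oslo, Seoul, Vilnius]
Visit Cairo; enqueue Lima, Milan → queue [Kyoto, Minsk, Oslo, Seoul, Vilnius, Lima, Milan]
Visit Kyoto → queue [Minsk, Oslo, Seoul, Vilnius, Lima, Milan]
Visit Minsk; enqueue Rabat → queue [Oslo, Seoul, Vilnius, Lima, Milan, Rabat]
Visit Oslo → queue [Seoul, Vilnius, Lima, Milan, Rabat]
Visit Seoul; enqueue Delhi, Hanoi → queue [Vilnius, Lima, Milan, Rabat, Delhi, Hanoi]
Visit Vilnius; enqueue Dubai, Porto → queue [Lima, Milan, Rabat, Delhi, Hanoi, Dubai, Porto]
Visit Lima → queue [Milan, Rabat, Delhi, Hanoi, Dubai, Porto]
Visit Milan; enqueue Quito → queue [Rabat, Delhi, Hanoi, Dubai, Porto, Quito]
Visit Rabat; enqueue Riga → queue [Delhi, Hanoi, Dubai, Porto, Quito, Riga]
Visit Delhi → queue [Hanoi, Dubai, Porto, Quito, Riga]
Visit Hanoi → queue [Dubai, Porto, Quito, Riga]
Visit Dubai → queue [Porto, Quito, Riga]
Visit Porto → queue [Quito, Riga]
Visit Quito → queue [Riga]
Visit Riga → queue []

Visit order: Perth, Cairo, Kyoto, Minsk, Oslo, Seoul, Vilnius, Lima, Milan, Rabat, Delhi, Hanoi, Dubai, Porto, Quito, Riga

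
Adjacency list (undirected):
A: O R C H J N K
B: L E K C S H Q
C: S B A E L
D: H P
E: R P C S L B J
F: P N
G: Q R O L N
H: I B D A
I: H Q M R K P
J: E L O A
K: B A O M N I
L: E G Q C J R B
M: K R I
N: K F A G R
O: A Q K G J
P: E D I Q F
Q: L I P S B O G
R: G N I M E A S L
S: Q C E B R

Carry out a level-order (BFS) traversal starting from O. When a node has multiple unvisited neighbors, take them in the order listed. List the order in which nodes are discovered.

O, A, Q, K, G, J, R, C, H, N, L, I, P, S, B, M, E, D, F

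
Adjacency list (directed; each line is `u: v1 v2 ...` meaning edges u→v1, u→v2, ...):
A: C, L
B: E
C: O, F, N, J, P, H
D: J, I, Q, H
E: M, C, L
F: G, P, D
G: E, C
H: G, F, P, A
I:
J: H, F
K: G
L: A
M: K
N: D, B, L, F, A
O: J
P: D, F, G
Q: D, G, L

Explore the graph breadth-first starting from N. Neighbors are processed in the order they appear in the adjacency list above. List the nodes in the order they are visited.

N D B L F A J I Q H E G P C M O K

Visit N; enqueue D, B, L, F, A → queue [D, B, L, F, A]
Visit D; enqueue J, I, Q, H → queue [B, L, F, A, J, I, Q, H]
Visit B; enqueue E → queue [L, F, A, J, I, Q, H, E]
Visit L → queue [F, A, J, I, Q, H, E]
Visit F; enqueue G, P → queue [A, J, I, Q, H, E, G, P]
Visit A; enqueue C → queue [J, I, Q, H, E, G, P, C]
Visit J → queue [I, Q, H, E, G, P, C]
Visit I → queue [Q, H, E, G, P, C]
Visit Q → queue [H, E, G, P, C]
Visit H → queue [E, G, P, C]
Visit E; enqueue M → queue [G, P, C, M]
Visit G → queue [P, C, M]
Visit P → queue [C, M]
Visit C; enqueue O → queue [M, O]
Visit M; enqueue K → queue [O, K]
Visit O → queue [K]
Visit K → queue []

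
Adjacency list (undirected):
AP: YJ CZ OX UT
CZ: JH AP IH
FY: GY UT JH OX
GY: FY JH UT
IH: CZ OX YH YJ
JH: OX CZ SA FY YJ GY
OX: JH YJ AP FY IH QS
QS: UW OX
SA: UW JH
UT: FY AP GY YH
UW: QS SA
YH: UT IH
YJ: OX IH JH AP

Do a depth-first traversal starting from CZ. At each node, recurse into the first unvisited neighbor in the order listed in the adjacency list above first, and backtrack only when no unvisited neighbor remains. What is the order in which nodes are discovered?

CZ, JH, OX, YJ, IH, YH, UT, FY, GY, AP, QS, UW, SA

Visit CZ
CZ → JH
JH → OX
OX → YJ
YJ → IH
IH → YH
YH → UT
UT → FY
FY → GY
UT → AP
OX → QS
QS → UW
UW → SA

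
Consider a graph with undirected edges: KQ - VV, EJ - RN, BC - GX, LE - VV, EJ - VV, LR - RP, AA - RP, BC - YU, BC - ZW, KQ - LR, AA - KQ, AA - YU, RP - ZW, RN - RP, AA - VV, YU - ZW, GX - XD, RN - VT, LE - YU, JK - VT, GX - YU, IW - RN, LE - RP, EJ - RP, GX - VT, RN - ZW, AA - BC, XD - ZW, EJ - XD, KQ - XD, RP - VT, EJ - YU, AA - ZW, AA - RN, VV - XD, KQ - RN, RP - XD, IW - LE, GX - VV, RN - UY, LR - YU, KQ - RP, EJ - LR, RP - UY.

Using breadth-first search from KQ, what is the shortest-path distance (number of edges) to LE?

Level 0: KQ
Level 1: AA, LR, RN, RP, VV, XD
Level 2: BC, EJ, GX, IW, LE, UY, VT, YU, ZW
Level 3: JK
LE first appears at level 2.

2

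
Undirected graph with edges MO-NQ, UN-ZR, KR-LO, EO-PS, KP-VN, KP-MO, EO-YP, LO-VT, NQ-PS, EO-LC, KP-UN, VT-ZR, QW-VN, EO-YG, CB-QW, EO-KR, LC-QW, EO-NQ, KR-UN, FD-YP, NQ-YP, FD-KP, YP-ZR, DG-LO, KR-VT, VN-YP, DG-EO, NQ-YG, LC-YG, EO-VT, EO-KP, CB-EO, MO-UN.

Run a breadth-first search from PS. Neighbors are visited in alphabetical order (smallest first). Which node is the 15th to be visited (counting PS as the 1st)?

FD

Visit PS; enqueue EO, NQ → queue [EO, NQ]
Visit EO; enqueue CB, DG, KP, KR, LC, VT, YG, YP → queue [NQ, CB, DG, KP, KR, LC, VT, YG, YP]
Visit NQ; enqueue MO → queue [CB, DG, KP, KR, LC, VT, YG, YP, MO]
Visit CB; enqueue QW → queue [DG, KP, KR, LC, VT, YG, YP, MO, QW]
Visit DG; enqueue LO → queue [KP, KR, LC, VT, YG, YP, MO, QW, LO]
Visit KP; enqueue FD, UN, VN → queue [KR, LC, VT, YG, YP, MO, QW, LO, FD, UN, VN]
Visit KR → queue [LC, VT, YG, YP, MO, QW, LO, FD, UN, VN]
Visit LC → queue [VT, YG, YP, MO, QW, LO, FD, UN, VN]
Visit VT; enqueue ZR → queue [YG, YP, MO, QW, LO, FD, UN, VN, ZR]
Visit YG → queue [YP, MO, QW, LO, FD, UN, VN, ZR]
Visit YP → queue [MO, QW, LO, FD, UN, VN, ZR]
Visit MO → queue [QW, LO, FD, UN, VN, ZR]
Visit QW → queue [LO, FD, UN, VN, ZR]
Visit LO → queue [FD, UN, VN, ZR]
Visit FD → queue [UN, VN, ZR]
Visit UN → queue [VN, ZR]
Visit VN → queue [ZR]
Visit ZR → queue []

Visit order: PS, EO, NQ, CB, DG, KP, KR, LC, VT, YG, YP, MO, QW, LO, FD, UN, VN, ZR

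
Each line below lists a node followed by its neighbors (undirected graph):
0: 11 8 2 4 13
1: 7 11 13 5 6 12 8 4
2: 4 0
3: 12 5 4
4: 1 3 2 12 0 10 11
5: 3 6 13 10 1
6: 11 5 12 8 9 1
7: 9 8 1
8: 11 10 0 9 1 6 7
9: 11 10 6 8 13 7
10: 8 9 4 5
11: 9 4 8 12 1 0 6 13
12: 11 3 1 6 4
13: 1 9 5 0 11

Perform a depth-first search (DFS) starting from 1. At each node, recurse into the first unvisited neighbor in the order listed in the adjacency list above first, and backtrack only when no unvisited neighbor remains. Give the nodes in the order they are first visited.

1, 7, 9, 11, 4, 3, 12, 6, 5, 13, 0, 8, 10, 2

Visit 1
1 → 7
7 → 9
9 → 11
11 → 4
4 → 3
3 → 12
12 → 6
6 → 5
5 → 13
13 → 0
0 → 8
8 → 10
0 → 2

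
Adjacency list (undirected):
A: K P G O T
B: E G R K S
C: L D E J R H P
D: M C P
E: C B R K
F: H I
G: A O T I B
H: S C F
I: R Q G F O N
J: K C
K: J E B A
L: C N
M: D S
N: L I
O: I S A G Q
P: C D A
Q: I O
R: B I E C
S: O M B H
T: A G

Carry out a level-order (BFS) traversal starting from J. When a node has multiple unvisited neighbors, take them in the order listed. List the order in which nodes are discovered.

Visit J; enqueue K, C → queue [K, C]
Visit K; enqueue E, B, A → queue [C, E, B, A]
Visit C; enqueue L, D, R, H, P → queue [E, B, A, L, D, R, H, P]
Visit E → queue [B, A, L, D, R, H, P]
Visit B; enqueue G, S → queue [A, L, D, R, H, P, G, S]
Visit A; enqueue O, T → queue [L, D, R, H, P, G, S, O, T]
Visit L; enqueue N → queue [D, R, H, P, G, S, O, T, N]
Visit D; enqueue M → queue [R, H, P, G, S, O, T, N, M]
Visit R; enqueue I → queue [H, P, G, S, O, T, N, M, I]
Visit H; enqueue F → queue [P, G, S, O, T, N, M, I, F]
Visit P → queue [G, S, O, T, N, M, I, F]
Visit G → queue [S, O, T, N, M, I, F]
Visit S → queue [O, T, N, M, I, F]
Visit O; enqueue Q → queue [T, N, M, I, F, Q]
Visit T → queue [N, M, I, F, Q]
Visit N → queue [M, I, F, Q]
Visit M → queue [I, F, Q]
Visit I → queue [F, Q]
Visit F → queue [Q]
Visit Q → queue []

J → K → C → E → B → A → L → D → R → H → P → G → S → O → T → N → M → I → F → Q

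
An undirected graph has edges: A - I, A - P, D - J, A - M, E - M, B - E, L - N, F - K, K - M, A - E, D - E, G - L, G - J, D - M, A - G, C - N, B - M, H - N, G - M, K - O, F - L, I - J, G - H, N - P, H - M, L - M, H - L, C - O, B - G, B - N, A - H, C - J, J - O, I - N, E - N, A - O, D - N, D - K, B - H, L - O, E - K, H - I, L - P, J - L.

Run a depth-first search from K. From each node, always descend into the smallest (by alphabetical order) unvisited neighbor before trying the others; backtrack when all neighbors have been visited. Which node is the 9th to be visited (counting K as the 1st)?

J

Visit K
K → D
D → E
E → A
A → G
G → B
B → H
H → I
I → J
J → C
C → N
N → L
L → F
L → M
L → O
L → P

Visit order: K, D, E, A, G, B, H, I, J, C, N, L, F, M, O, P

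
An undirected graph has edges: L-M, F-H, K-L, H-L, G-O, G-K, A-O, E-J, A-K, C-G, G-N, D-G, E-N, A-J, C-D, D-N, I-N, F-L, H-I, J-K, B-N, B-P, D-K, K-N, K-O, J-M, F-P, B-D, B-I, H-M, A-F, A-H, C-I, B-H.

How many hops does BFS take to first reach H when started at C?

2

Level 0: C
Level 1: D, G, I
Level 2: B, H, K, N, O
Level 3: A, E, F, J, L, M, P
H first appears at level 2.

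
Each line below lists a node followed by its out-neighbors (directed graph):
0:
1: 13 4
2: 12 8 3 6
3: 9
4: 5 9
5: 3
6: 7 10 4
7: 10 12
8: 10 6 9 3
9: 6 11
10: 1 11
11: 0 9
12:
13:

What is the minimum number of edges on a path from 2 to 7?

2

Level 0: 2
Level 1: 3, 6, 8, 12
Level 2: 4, 7, 9, 10
Level 3: 1, 5, 11
Level 4: 0, 13
7 first appears at level 2.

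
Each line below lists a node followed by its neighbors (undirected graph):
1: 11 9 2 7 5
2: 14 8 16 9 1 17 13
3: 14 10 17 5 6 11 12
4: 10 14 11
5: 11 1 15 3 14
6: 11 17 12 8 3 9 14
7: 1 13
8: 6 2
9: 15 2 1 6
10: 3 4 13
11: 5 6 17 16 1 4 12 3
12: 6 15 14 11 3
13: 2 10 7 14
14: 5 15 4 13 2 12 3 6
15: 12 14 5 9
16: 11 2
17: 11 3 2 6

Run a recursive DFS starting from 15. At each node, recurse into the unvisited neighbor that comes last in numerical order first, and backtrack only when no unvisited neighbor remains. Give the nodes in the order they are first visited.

Visit 15
15 → 14
14 → 13
13 → 10
10 → 4
4 → 11
11 → 17
17 → 6
6 → 12
12 → 3
3 → 5
5 → 1
1 → 9
9 → 2
2 → 16
2 → 8
1 → 7

15 → 14 → 13 → 10 → 4 → 11 → 17 → 6 → 12 → 3 → 5 → 1 → 9 → 2 → 16 → 8 → 7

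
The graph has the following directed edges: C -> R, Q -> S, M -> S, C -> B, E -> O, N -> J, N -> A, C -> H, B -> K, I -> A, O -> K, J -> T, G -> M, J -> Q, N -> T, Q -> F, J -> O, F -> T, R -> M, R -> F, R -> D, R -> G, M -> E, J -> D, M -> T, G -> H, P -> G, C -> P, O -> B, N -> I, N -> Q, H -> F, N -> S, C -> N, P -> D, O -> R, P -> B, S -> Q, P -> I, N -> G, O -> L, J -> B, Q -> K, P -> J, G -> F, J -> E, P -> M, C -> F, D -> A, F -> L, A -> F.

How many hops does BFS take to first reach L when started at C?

Level 0: C
Level 1: B, F, H, N, P, R
Level 2: A, D, G, I, J, K, L, M, Q, S, T
Level 3: E, O
L first appears at level 2.

2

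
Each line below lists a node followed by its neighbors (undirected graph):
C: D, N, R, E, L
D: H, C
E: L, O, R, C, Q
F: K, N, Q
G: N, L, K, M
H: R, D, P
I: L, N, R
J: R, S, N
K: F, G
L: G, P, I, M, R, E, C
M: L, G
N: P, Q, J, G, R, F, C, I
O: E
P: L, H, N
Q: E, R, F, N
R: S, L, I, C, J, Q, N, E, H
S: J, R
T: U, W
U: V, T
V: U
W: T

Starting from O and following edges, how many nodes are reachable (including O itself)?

17

BFS from O visits: O, E, L, R, C, Q, G, P, I, M, S, J, N, H, D, F, K
Reachable nodes: 17 of 21 total.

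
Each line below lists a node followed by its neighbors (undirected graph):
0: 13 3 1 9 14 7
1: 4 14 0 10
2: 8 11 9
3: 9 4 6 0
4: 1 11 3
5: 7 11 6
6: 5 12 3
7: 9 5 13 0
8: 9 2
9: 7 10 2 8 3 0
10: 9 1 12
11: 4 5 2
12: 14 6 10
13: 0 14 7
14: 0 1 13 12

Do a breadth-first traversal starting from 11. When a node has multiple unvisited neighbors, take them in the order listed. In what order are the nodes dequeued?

Visit 11; enqueue 4, 5, 2 → queue [4, 5, 2]
Visit 4; enqueue 1, 3 → queue [5, 2, 1, 3]
Visit 5; enqueue 7, 6 → queue [2, 1, 3, 7, 6]
Visit 2; enqueue 8, 9 → queue [1, 3, 7, 6, 8, 9]
Visit 1; enqueue 14, 0, 10 → queue [3, 7, 6, 8, 9, 14, 0, 10]
Visit 3 → queue [7, 6, 8, 9, 14, 0, 10]
Visit 7; enqueue 13 → queue [6, 8, 9, 14, 0, 10, 13]
Visit 6; enqueue 12 → queue [8, 9, 14, 0, 10, 13, 12]
Visit 8 → queue [9, 14, 0, 10, 13, 12]
Visit 9 → queue [14, 0, 10, 13, 12]
Visit 14 → queue [0, 10, 13, 12]
Visit 0 → queue [10, 13, 12]
Visit 10 → queue [13, 12]
Visit 13 → queue [12]
Visit 12 → queue []

11, 4, 5, 2, 1, 3, 7, 6, 8, 9, 14, 0, 10, 13, 12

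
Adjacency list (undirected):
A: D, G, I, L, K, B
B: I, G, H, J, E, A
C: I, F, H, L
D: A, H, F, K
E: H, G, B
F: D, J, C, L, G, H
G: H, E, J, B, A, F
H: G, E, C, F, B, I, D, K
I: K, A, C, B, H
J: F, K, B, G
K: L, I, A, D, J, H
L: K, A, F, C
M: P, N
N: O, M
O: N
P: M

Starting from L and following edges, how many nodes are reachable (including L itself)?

12

BFS from L visits: L, K, A, F, C, I, D, J, H, G, B, E
Reachable nodes: 12 of 16 total.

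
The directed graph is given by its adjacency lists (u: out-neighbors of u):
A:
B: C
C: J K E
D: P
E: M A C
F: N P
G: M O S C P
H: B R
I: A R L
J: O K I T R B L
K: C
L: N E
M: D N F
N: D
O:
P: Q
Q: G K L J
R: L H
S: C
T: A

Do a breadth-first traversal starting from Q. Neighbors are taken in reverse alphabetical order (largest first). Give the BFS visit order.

Visit Q; enqueue L, K, J, G → queue [L, K, J, G]
Visit L; enqueue N, E → queue [K, J, G, N, E]
Visit K; enqueue C → queue [J, G, N, E, C]
Visit J; enqueue T, R, O, I, B → queue [G, N, E, C, T, R, O, I, B]
Visit G; enqueue S, P, M → queue [N, E, C, T, R, O, I, B, S, P, M]
Visit N; enqueue D → queue [E, C, T, R, O, I, B, S, P, M, D]
Visit E; enqueue A → queue [C, T, R, O, I, B, S, P, M, D, A]
Visit C → queue [T, R, O, I, B, S, P, M, D, A]
Visit T → queue [R, O, I, B, S, P, M, D, A]
Visit R; enqueue H → queue [O, I, B, S, P, M, D, A, H]
Visit O → queue [I, B, S, P, M, D, A, H]
Visit I → queue [B, S, P, M, D, A, H]
Visit B → queue [S, P, M, D, A, H]
Visit S → queue [P, M, D, A, H]
Visit P → queue [M, D, A, H]
Visit M; enqueue F → queue [D, A, H, F]
Visit D → queue [A, H, F]
Visit A → queue [H, F]
Visit H → queue [F]
Visit F → queue []

Q -> L -> K -> J -> G -> N -> E -> C -> T -> R -> O -> I -> B -> S -> P -> M -> D -> A -> H -> F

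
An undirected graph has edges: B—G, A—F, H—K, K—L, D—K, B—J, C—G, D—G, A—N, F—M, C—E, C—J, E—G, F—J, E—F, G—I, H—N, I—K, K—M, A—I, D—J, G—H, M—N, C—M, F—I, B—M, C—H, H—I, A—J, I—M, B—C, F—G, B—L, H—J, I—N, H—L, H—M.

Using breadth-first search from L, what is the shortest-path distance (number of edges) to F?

Level 0: L
Level 1: B, H, K
Level 2: C, D, G, I, J, M, N
Level 3: A, E, F
F first appears at level 3.

3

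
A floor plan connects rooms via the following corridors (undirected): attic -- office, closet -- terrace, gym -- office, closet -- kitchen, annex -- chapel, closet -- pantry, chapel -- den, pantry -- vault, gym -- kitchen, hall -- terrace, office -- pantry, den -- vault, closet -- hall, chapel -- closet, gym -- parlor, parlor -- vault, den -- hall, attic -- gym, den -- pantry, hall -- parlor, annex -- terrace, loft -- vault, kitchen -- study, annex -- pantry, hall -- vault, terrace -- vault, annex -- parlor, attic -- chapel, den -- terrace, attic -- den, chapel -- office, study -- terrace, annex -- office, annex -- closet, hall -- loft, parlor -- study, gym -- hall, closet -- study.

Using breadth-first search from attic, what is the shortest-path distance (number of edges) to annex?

2

Level 0: attic
Level 1: chapel, den, gym, office
Level 2: annex, closet, hall, kitchen, pantry, parlor, terrace, vault
Level 3: loft, study
annex first appears at level 2.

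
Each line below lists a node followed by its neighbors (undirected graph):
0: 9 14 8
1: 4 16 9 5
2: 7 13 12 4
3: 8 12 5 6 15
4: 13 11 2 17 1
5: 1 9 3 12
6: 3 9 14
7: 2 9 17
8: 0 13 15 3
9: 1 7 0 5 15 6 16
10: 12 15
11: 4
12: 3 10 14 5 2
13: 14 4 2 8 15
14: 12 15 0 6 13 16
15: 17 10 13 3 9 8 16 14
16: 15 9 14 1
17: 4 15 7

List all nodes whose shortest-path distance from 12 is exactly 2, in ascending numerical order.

0, 1, 4, 6, 7, 8, 9, 13, 15, 16

Level 0: 12
Level 1: 2, 3, 5, 10, 14
Level 2: 0, 1, 4, 6, 7, 8, 9, 13, 15, 16
Level 3: 11, 17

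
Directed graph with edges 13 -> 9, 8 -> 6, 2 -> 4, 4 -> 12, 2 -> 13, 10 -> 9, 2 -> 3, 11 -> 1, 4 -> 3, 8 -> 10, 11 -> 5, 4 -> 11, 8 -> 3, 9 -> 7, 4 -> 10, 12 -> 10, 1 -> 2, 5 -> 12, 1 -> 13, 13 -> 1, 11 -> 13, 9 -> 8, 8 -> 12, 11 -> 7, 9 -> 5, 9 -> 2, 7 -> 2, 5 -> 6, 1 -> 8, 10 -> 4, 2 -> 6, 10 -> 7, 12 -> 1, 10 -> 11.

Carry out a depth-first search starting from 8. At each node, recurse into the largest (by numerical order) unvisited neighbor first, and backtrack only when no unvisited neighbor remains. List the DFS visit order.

8 → 12 → 10 → 11 → 13 → 9 → 7 → 2 → 6 → 4 → 3 → 5 → 1

Visit 8
8 → 12
12 → 10
10 → 11
11 → 13
13 → 9
9 → 7
7 → 2
2 → 6
2 → 4
4 → 3
9 → 5
13 → 1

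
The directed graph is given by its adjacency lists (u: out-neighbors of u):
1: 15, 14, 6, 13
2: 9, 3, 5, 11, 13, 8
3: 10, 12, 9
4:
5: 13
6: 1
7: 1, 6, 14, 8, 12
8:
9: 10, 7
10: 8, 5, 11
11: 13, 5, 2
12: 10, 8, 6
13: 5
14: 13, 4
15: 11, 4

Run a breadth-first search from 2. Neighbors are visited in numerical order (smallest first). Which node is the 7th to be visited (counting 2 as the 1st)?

13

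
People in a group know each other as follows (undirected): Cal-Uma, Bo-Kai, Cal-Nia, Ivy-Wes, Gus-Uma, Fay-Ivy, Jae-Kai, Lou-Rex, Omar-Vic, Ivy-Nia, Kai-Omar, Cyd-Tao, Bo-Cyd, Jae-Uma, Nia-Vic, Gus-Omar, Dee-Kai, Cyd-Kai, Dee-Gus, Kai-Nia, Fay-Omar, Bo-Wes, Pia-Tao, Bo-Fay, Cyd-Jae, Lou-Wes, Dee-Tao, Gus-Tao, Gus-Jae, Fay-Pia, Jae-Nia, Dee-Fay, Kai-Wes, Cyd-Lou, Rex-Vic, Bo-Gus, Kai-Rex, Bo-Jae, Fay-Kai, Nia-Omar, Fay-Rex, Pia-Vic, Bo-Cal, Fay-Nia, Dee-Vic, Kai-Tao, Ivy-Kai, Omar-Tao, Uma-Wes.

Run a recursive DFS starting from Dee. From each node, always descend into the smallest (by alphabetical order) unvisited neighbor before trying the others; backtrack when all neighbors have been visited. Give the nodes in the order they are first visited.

Dee, Fay, Bo, Cal, Nia, Ivy, Kai, Cyd, Jae, Gus, Omar, Tao, Pia, Vic, Rex, Lou, Wes, Uma

Visit Dee
Dee → Fay
Fay → Bo
Bo → Cal
Cal → Nia
Nia → Ivy
Ivy → Kai
Kai → Cyd
Cyd → Jae
Jae → Gus
Gus → Omar
Omar → Tao
Tao → Pia
Pia → Vic
Vic → Rex
Rex → Lou
Lou → Wes
Wes → Uma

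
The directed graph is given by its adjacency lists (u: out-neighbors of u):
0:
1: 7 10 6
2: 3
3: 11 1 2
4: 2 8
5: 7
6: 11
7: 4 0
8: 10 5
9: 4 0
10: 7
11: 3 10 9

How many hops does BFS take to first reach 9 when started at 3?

2

Level 0: 3
Level 1: 1, 2, 11
Level 2: 6, 7, 9, 10
Level 3: 0, 4
Level 4: 8
Level 5: 5
9 first appears at level 2.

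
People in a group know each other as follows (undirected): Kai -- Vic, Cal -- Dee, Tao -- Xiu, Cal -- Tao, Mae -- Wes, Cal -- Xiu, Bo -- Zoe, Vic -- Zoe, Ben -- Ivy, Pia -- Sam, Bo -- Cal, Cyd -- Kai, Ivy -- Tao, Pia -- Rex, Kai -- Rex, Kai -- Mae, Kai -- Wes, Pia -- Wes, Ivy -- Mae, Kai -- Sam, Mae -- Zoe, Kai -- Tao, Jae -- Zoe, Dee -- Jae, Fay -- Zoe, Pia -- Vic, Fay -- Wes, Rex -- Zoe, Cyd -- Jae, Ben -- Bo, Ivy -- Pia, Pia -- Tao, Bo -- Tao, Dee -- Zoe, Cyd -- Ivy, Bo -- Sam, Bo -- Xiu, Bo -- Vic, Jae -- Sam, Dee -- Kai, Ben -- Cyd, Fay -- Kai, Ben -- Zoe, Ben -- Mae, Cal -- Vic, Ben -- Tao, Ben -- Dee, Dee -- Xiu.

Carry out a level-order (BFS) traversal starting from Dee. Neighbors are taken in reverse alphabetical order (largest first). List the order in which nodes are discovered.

Dee, Zoe, Xiu, Kai, Jae, Cal, Ben, Vic, Rex, Mae, Fay, Bo, Tao, Wes, Sam, Cyd, Ivy, Pia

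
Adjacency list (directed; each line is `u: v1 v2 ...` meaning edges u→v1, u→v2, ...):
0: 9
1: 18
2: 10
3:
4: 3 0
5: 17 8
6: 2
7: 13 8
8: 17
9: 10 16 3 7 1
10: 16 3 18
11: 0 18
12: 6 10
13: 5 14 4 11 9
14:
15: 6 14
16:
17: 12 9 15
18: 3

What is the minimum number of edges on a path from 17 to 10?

2

Level 0: 17
Level 1: 9, 12, 15
Level 2: 1, 3, 6, 7, 10, 14, 16
Level 3: 2, 8, 13, 18
Level 4: 4, 5, 11
Level 5: 0
10 first appears at level 2.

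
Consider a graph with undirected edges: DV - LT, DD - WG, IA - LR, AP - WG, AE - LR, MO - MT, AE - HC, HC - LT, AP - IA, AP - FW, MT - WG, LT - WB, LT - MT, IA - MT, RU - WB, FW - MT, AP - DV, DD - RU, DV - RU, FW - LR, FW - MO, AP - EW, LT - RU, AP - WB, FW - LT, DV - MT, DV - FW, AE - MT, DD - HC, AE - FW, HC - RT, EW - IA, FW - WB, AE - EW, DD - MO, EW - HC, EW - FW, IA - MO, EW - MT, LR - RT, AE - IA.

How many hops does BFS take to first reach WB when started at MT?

Level 0: MT
Level 1: AE, DV, EW, FW, IA, LT, MO, WG
Level 2: AP, DD, HC, LR, RU, WB
Level 3: RT
WB first appears at level 2.

2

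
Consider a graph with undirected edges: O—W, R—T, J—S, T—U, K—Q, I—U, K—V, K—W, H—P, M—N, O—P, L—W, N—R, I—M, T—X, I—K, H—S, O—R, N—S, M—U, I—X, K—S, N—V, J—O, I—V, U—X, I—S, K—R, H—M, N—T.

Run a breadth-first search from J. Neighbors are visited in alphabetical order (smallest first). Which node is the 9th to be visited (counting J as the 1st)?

K

Visit J; enqueue O, S → queue [O, S]
Visit O; enqueue P, R, W → queue [S, P, R, W]
Visit S; enqueue H, I, K, N → queue [P, R, W, H, I, K, N]
Visit P → queue [R, W, H, I, K, N]
Visit R; enqueue T → queue [W, H, I, K, N, T]
Visit W; enqueue L → queue [H, I, K, N, T, L]
Visit H; enqueue M → queue [I, K, N, T, L, M]
Visit I; enqueue U, V, X → queue [K, N, T, L, M, U, V, X]
Visit K; enqueue Q → queue [N, T, L, M, U, V, X, Q]
Visit N → queue [T, L, M, U, V, X, Q]
Visit T → queue [L, M, U, V, X, Q]
Visit L → queue [M, U, V, X, Q]
Visit M → queue [U, V, X, Q]
Visit U → queue [V, X, Q]
Visit V → queue [X, Q]
Visit X → queue [Q]
Visit Q → queue []

Visit order: J, O, S, P, R, W, H, I, K, N, T, L, M, U, V, X, Q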